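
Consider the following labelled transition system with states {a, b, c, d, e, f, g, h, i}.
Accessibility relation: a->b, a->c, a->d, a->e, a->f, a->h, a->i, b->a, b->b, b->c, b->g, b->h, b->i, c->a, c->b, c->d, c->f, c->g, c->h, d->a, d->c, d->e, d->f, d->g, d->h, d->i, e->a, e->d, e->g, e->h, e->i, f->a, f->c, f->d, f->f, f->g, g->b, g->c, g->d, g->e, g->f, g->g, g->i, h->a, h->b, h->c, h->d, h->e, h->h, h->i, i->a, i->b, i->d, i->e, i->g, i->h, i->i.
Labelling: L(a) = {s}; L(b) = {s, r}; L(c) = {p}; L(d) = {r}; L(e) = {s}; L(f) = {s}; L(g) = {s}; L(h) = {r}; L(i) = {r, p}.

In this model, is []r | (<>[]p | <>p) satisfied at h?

Yes

At h: []r is false, <>[]p | <>p is true, so []r | (<>[]p | <>p) is true.
  At h: []r requires r at every successor {a, b, c, d, e, h, i}.
    r fails at a, so []r is false at h.
  At h: <>[]p is false, <>p is true, so <>[]p | <>p is true.
    At h: <>[]p requires []p at some successor in {a, b, c, d, e, h, i}.
      At a: []p is false.
      At b: []p is false.
      At c: []p is false.
      At d: []p is false.
      At e: []p is false.
      At h: []p is false.
      At i: []p is false.
    So <>[]p is false at h.
    At h: <>p requires p at some successor in {a, b, c, d, e, h, i}.
      p holds at c, so <>p is true at h.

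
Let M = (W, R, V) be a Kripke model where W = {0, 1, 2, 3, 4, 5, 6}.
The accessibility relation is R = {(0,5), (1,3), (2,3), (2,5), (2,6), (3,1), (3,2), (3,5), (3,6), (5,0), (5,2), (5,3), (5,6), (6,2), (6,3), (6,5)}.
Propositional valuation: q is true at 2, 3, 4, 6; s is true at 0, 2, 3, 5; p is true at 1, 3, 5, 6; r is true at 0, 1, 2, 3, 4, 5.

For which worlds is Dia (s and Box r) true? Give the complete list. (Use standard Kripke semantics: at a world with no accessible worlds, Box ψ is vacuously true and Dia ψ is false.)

5

Let φ = Dia (s and Box r). Evaluate φ at each world:
  0 (successors {5}): φ is false.
  1 (successors {3}): φ is false.
  2 (successors {3, 5, 6}): φ is false.
  3 (successors {1, 2, 5, 6}): φ is false.
  4 (successors ∅): φ is false.
  5 (successors {0, 2, 3, 6}): φ is true.
  6 (successors {2, 3, 5}): φ is false.
For instance, at 0:
  At 0: Dia (s and Box r) requires s and Box r at some successor in {5}.
    At 5: s and Box r is false.
  So Dia (s and Box r) is false at 0.
Satisfying worlds: {5}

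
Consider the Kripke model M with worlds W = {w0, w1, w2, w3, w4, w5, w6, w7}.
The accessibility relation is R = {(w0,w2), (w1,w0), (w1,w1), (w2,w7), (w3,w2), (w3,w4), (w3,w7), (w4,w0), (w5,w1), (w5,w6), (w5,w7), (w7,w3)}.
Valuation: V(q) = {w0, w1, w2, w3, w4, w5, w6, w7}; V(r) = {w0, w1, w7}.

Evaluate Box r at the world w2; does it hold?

Recall that Box ψ holds at a world iff ψ holds at every accessible world, and Dia ψ holds iff ψ holds at some accessible world.
At w2: Box r requires r at every successor {w7}.
  At w7: r is true.
So Box r is true at w2.

Yes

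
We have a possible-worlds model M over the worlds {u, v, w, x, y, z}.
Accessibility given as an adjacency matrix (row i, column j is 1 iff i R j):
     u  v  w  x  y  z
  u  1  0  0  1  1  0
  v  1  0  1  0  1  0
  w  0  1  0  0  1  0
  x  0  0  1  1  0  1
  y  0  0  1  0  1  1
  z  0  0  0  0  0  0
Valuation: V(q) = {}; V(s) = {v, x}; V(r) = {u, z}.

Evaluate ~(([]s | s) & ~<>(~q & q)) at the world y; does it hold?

Recall that []ψ holds at a world iff ψ holds at every accessible world, and <>ψ holds iff ψ holds at some accessible world.
At y: ([]s | s) & ~<>(~q & q) is false, so ~(([]s | s) & ~<>(~q & q)) is true.
  At y: []s | s is false, ~<>(~q & q) is true, so ([]s | s) & ~<>(~q & q) is false.
    At y: []s is false, s is false, so []s | s is false.
      At y: []s requires s at every successor {w, y, z}.
        s fails at w, so []s is false at y.
    At y: <>(~q & q) is false, so ~<>(~q & q) is true.
      At y: <>(~q & q) requires ~q & q at some successor in {w, y, z}.
        At w: ~q & q is false.
        At y: ~q & q is false.
        At z: ~q & q is false.
      So <>(~q & q) is false at y.

Yes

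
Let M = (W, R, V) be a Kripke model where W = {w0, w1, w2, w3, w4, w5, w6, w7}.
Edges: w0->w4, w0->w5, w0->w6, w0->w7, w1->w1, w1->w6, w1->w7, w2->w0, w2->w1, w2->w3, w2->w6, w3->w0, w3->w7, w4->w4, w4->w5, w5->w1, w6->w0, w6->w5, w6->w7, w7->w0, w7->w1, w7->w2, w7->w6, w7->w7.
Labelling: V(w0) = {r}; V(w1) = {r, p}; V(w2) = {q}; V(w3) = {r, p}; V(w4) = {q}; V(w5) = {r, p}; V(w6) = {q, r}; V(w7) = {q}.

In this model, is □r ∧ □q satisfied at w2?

At w2: □r is true, □q is false, so □r ∧ □q is false.
  At w2: □r requires r at every successor {w0, w1, w3, w6}.
    At w0: r is true.
    At w1: r is true.
    At w3: r is true.
    At w6: r is true.
  So □r is true at w2.
  At w2: □q requires q at every successor {w0, w1, w3, w6}.
    q fails at w0, so □q is false at w2.

No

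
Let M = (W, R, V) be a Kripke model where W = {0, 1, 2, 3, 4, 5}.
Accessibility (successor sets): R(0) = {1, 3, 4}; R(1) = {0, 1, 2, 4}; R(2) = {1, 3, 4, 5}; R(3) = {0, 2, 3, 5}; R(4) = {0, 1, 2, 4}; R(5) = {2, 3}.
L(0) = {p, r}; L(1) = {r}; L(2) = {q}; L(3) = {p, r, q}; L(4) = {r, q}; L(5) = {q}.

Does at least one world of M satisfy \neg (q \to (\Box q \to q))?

Let φ = \neg (q \to (\Box q \to q)). Evaluate φ at each world:
  0 (successors {1, 3, 4}): φ is false.
  1 (successors {0, 1, 2, 4}): φ is false.
  2 (successors {1, 3, 4, 5}): φ is false.
  3 (successors {0, 2, 3, 5}): φ is false.
  4 (successors {0, 1, 2, 4}): φ is false.
  5 (successors {2, 3}): φ is false.
For instance, at 1:
  At 1: q \to (\Box q \to q) is true, so \neg (q \to (\Box q \to q)) is false.
    At 1: q is false, \Box q \to q is true, so q \to (\Box q \to q) is true.
      At 1: \Box q is false, q is false, so \Box q \to q is true.

No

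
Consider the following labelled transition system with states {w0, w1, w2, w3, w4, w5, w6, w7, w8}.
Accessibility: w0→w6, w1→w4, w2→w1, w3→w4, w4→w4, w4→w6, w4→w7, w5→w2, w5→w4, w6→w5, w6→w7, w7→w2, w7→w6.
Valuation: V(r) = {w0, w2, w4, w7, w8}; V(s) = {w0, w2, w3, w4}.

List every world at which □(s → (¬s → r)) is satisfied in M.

w0, w1, w2, w3, w4, w5, w6, w7, w8

Let φ = □(s → (¬s → r)). Evaluate φ at each world:
  w0 (successors {w6}): φ is true.
  w1 (successors {w4}): φ is true.
  w2 (successors {w1}): φ is true.
  w3 (successors {w4}): φ is true.
  w4 (successors {w4, w6, w7}): φ is true.
  w5 (successors {w2, w4}): φ is true.
  w6 (successors {w5, w7}): φ is true.
  w7 (successors {w2, w6}): φ is true.
  w8 (successors ∅): φ is true.
For instance, at w0:
  At w0: □(s → (¬s → r)) requires s → (¬s → r) at every successor {w6}.
    At w6: s → (¬s → r) is true.
  So □(s → (¬s → r)) is true at w0.
Satisfying worlds: {w0, w1, w2, w3, w4, w5, w6, w7, w8}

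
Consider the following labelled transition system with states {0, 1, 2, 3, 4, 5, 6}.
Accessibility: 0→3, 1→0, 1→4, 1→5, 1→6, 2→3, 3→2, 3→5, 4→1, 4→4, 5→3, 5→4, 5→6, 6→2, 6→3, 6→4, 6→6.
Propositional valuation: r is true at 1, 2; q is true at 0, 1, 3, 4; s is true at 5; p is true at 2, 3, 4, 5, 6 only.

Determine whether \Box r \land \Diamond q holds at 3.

At 3: \Box r is false, \Diamond q is false, so \Box r \land \Diamond q is false.
  At 3: \Box r requires r at every successor {2, 5}.
    r fails at 5, so \Box r is false at 3.
  At 3: \Diamond q requires q at some successor in {2, 5}.
    At 2: q is false.
    At 5: q is false.
  So \Diamond q is false at 3.

No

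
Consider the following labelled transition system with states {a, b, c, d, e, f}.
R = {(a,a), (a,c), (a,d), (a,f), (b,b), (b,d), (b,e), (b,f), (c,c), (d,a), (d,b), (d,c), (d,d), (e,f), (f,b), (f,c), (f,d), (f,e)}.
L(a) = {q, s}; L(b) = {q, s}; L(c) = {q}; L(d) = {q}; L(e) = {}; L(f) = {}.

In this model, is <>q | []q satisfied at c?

At c: <>q is true, []q is true, so <>q | []q is true.
  At c: <>q requires q at some successor in {c}.
    q holds at c, so <>q is true at c.
  At c: []q requires q at every successor {c}.
    At c: q is true.
  So []q is true at c.

Yes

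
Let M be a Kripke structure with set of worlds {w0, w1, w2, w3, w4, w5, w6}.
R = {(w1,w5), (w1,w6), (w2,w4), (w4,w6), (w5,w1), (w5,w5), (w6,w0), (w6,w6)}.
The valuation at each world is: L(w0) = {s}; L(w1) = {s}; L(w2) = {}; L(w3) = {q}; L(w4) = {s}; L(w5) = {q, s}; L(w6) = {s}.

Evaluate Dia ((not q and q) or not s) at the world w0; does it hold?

At w0: no accessible worlds, so Dia ((not q and q) or not s) is false.

No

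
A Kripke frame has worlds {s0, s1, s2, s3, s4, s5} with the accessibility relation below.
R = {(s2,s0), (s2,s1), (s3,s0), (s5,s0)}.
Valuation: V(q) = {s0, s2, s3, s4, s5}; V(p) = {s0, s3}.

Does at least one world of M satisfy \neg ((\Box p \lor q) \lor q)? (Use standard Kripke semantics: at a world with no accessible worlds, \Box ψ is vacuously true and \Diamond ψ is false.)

Recall that \Box ψ holds at a world iff ψ holds at every accessible world, and \Diamond ψ holds iff ψ holds at some accessible world.
Let φ = \neg ((\Box p \lor q) \lor q). Evaluate φ at each world:
  s0 (successors ∅): φ is false.
  s1 (successors ∅): φ is false.
  s2 (successors {s0, s1}): φ is false.
  s3 (successors {s0}): φ is false.
  s4 (successors ∅): φ is false.
  s5 (successors {s0}): φ is false.
For instance, at s5:
  At s5: (\Box p \lor q) \lor q is true, so \neg ((\Box p \lor q) \lor q) is false.
    At s5: \Box p \lor q is true, q is true, so (\Box p \lor q) \lor q is true.
      At s5: \Box p is true, q is true, so \Box p \lor q is true.

No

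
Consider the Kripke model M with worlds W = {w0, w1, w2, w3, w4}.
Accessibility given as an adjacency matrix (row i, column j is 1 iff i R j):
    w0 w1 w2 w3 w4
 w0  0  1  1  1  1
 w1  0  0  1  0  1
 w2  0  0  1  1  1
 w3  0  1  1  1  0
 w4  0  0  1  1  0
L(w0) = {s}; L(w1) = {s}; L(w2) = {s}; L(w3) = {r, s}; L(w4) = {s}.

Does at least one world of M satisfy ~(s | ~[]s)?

No

Recall that []ψ holds at a world iff ψ holds at every accessible world, and <>ψ holds iff ψ holds at some accessible world.
Let φ = ~(s | ~[]s). Evaluate φ at each world:
  w0 (successors {w1, w2, w3, w4}): φ is false.
  w1 (successors {w2, w4}): φ is false.
  w2 (successors {w2, w3, w4}): φ is false.
  w3 (successors {w1, w2, w3}): φ is false.
  w4 (successors {w2, w3}): φ is false.
For instance, at w4:
  At w4: s | ~[]s is true, so ~(s | ~[]s) is false.
    At w4: s is true, ~[]s is false, so s | ~[]s is true.
      At w4: []s is true, so ~[]s is false.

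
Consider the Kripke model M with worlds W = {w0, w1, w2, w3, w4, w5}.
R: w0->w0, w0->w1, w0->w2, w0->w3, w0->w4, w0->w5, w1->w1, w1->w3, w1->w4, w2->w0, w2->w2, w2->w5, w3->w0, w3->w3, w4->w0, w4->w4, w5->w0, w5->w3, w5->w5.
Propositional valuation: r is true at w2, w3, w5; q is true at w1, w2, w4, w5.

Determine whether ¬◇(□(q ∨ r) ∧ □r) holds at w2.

Yes

Recall that □ψ holds at a world iff ψ holds at every accessible world, and ◇ψ holds iff ψ holds at some accessible world.
At w2: ◇(□(q ∨ r) ∧ □r) is false, so ¬◇(□(q ∨ r) ∧ □r) is true.
  At w2: ◇(□(q ∨ r) ∧ □r) requires □(q ∨ r) ∧ □r at some successor in {w0, w2, w5}.
    At w0: □(q ∨ r) ∧ □r is false.
    At w2: □(q ∨ r) ∧ □r is false.
    At w5: □(q ∨ r) ∧ □r is false.
  So ◇(□(q ∨ r) ∧ □r) is false at w2.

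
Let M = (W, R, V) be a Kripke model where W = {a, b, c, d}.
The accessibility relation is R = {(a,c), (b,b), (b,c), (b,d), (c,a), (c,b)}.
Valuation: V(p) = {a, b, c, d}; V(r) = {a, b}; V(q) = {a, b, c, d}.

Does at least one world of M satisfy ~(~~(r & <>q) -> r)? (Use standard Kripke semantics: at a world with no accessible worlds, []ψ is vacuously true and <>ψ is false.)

No

Let φ = ~(~~(r & <>q) -> r). Evaluate φ at each world:
  a (successors {c}): φ is false.
  b (successors {b, c, d}): φ is false.
  c (successors {a, b}): φ is false.
  d (successors ∅): φ is false.
For instance, at b:
  At b: ~~(r & <>q) -> r is true, so ~(~~(r & <>q) -> r) is false.
    At b: ~~(r & <>q) is true, r is true, so ~~(r & <>q) -> r is true.
      At b: ~(r & <>q) is false, so ~~(r & <>q) is true.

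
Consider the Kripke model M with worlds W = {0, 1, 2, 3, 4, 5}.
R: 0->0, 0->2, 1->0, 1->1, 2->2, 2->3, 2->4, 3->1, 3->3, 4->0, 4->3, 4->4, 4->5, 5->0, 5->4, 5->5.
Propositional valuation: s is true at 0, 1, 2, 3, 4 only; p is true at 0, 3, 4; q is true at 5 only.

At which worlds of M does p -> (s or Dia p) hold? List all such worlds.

Let φ = p -> (s or Dia p). Evaluate φ at each world:
  0 (successors {0, 2}): φ is true.
  1 (successors {0, 1}): φ is true.
  2 (successors {2, 3, 4}): φ is true.
  3 (successors {1, 3}): φ is true.
  4 (successors {0, 3, 4, 5}): φ is true.
  5 (successors {0, 4, 5}): φ is true.
For instance, at 0:
  At 0: p is true, s or Dia p is true, so p -> (s or Dia p) is true.
    At 0: s is true, Dia p is true, so s or Dia p is true.
      At 0: Dia p requires p at some successor in {0, 2}.
        p holds at 0, so Dia p is true at 0.
Satisfying worlds: {0, 1, 2, 3, 4, 5}

0, 1, 2, 3, 4, 5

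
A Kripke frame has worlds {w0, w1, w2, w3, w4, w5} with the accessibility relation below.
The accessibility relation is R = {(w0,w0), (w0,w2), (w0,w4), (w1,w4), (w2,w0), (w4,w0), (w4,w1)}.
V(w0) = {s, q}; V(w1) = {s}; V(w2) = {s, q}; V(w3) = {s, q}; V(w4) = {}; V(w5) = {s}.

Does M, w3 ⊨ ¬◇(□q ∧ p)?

Yes

At w3: ◇(□q ∧ p) is false, so ¬◇(□q ∧ p) is true.
  At w3: no accessible worlds, so ◇(□q ∧ p) is false.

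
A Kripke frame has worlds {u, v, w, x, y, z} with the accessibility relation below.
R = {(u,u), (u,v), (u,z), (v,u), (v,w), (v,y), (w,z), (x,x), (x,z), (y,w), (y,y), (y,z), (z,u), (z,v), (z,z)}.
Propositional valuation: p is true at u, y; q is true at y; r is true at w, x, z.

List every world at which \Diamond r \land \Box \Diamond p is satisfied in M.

u, w, z

Recall that \Box ψ holds at a world iff ψ holds at every accessible world, and \Diamond ψ holds iff ψ holds at some accessible world.
Let φ = \Diamond r \land \Box \Diamond p. Evaluate φ at each world:
  u (successors {u, v, z}): φ is true.
  v (successors {u, w, y}): φ is false.
  w (successors {z}): φ is true.
  x (successors {x, z}): φ is false.
  y (successors {w, y, z}): φ is false.
  z (successors {u, v, z}): φ is true.
For instance, at w:
  At w: \Diamond r is true, \Box \Diamond p is true, so \Diamond r \land \Box \Diamond p is true.
    At w: \Diamond r requires r at some successor in {z}.
      r holds at z, so \Diamond r is true at w.
    At w: \Box \Diamond p requires \Diamond p at every successor {z}.
      At z: \Diamond p is true.
    So \Box \Diamond p is true at w.
Satisfying worlds: {u, w, z}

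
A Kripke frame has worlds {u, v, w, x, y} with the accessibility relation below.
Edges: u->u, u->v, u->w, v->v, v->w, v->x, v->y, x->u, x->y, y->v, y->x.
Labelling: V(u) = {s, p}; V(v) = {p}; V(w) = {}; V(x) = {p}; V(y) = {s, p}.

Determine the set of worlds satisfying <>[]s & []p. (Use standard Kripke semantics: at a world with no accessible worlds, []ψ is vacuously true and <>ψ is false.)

y

Recall that []ψ holds at a world iff ψ holds at every accessible world, and <>ψ holds iff ψ holds at some accessible world.
Let φ = <>[]s & []p. Evaluate φ at each world:
  u (successors {u, v, w}): φ is false.
  v (successors {v, w, x, y}): φ is false.
  w (successors ∅): φ is false.
  x (successors {u, y}): φ is false.
  y (successors {v, x}): φ is true.
For instance, at v:
  At v: <>[]s is true, []p is false, so <>[]s & []p is false.
    At v: <>[]s requires []s at some successor in {v, w, x, y}.
      []s holds at w, so <>[]s is true at v.
    At v: []p requires p at every successor {v, w, x, y}.
      p fails at w, so []p is false at v.
Satisfying worlds: {y}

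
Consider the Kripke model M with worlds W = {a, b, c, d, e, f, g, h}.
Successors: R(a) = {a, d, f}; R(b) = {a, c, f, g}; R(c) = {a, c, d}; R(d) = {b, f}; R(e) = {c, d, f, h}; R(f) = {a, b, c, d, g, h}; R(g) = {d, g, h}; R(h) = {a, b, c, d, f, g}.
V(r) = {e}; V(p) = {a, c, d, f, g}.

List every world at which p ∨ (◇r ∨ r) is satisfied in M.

Let φ = p ∨ (◇r ∨ r). Evaluate φ at each world:
  a (successors {a, d, f}): φ is true.
  b (successors {a, c, f, g}): φ is false.
  c (successors {a, c, d}): φ is true.
  d (successors {b, f}): φ is true.
  e (successors {c, d, f, h}): φ is true.
  f (successors {a, b, c, d, g, h}): φ is true.
  g (successors {d, g, h}): φ is true.
  h (successors {a, b, c, d, f, g}): φ is false.
For instance, at h:
  At h: p is false, ◇r ∨ r is false, so p ∨ (◇r ∨ r) is false.
    At h: ◇r is false, r is false, so ◇r ∨ r is false.
      At h: ◇r requires r at some successor in {a, b, c, d, f, g}.
        At a: r is false.
        At b: r is false.
        At c: r is false.
        At d: r is false.
        At f: r is false.
        At g: r is false.
      So ◇r is false at h.
Satisfying worlds: {a, c, d, e, f, g}

a, c, d, e, f, g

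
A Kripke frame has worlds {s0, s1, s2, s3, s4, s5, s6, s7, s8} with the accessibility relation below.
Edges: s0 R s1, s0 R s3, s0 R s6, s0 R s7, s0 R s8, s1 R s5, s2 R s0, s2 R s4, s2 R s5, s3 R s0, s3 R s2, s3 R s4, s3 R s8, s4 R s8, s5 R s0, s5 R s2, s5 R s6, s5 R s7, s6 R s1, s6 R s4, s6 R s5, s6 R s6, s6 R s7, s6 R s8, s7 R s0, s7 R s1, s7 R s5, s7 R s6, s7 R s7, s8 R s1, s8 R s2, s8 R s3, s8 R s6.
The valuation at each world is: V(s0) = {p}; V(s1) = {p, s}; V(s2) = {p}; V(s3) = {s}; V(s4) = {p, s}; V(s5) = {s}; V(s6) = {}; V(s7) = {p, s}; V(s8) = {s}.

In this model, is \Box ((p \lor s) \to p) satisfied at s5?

Recall that \Box ψ holds at a world iff ψ holds at every accessible world, and \Diamond ψ holds iff ψ holds at some accessible world.
At s5: \Box ((p \lor s) \to p) requires (p \lor s) \to p at every successor {s0, s2, s6, s7}.
  At s0: (p \lor s) \to p is true.
  At s2: (p \lor s) \to p is true.
  At s6: (p \lor s) \to p is true.
  At s7: (p \lor s) \to p is true.
So \Box ((p \lor s) \to p) is true at s5.

Yes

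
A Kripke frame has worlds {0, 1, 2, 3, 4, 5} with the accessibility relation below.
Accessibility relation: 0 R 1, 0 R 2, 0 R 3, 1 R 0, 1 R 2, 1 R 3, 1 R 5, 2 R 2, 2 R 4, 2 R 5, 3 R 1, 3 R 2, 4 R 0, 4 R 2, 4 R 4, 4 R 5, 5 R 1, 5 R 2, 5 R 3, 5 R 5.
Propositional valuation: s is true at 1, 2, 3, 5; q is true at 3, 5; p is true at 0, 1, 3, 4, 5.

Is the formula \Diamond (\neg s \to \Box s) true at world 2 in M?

Yes

At 2: \Diamond (\neg s \to \Box s) requires \neg s \to \Box s at some successor in {2, 4, 5}.
  \neg s \to \Box s holds at 2, so \Diamond (\neg s \to \Box s) is true at 2.
    At 2: \neg s is false, \Box s is false, so \neg s \to \Box s is true.
      At 2: \Box s requires s at every successor {2, 4, 5}.
        s fails at 4, so \Box s is false at 2.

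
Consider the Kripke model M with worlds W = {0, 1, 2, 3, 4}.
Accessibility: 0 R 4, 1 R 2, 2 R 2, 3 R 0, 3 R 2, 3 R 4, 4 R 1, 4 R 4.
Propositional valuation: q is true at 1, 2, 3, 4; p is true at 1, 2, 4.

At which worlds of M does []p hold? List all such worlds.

0, 1, 2, 4

Recall that []ψ holds at a world iff ψ holds at every accessible world, and <>ψ holds iff ψ holds at some accessible world.
Let φ = []p. Evaluate φ at each world:
  0 (successors {4}): φ is true.
  1 (successors {2}): φ is true.
  2 (successors {2}): φ is true.
  3 (successors {0, 2, 4}): φ is false.
  4 (successors {1, 4}): φ is true.
For instance, at 2:
  At 2: []p requires p at every successor {2}.
    At 2: p is true.
  So []p is true at 2.
Satisfying worlds: {0, 1, 2, 4}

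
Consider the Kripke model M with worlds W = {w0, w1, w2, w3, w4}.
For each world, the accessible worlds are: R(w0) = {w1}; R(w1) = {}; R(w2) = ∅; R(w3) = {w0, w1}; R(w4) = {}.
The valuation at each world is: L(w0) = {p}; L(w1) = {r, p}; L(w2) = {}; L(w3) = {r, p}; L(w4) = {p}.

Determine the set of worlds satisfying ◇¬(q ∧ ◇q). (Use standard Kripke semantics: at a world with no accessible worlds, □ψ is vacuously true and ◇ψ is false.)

Let φ = ◇¬(q ∧ ◇q). Evaluate φ at each world:
  w0 (successors {w1}): φ is true.
  w1 (successors ∅): φ is false.
  w2 (successors ∅): φ is false.
  w3 (successors {w0, w1}): φ is true.
  w4 (successors ∅): φ is false.
For instance, at w0:
  At w0: ◇¬(q ∧ ◇q) requires ¬(q ∧ ◇q) at some successor in {w1}.
    ¬(q ∧ ◇q) holds at w1, so ◇¬(q ∧ ◇q) is true at w0.
      At w1: q ∧ ◇q is false, so ¬(q ∧ ◇q) is true.
Satisfying worlds: {w0, w3}

w0, w3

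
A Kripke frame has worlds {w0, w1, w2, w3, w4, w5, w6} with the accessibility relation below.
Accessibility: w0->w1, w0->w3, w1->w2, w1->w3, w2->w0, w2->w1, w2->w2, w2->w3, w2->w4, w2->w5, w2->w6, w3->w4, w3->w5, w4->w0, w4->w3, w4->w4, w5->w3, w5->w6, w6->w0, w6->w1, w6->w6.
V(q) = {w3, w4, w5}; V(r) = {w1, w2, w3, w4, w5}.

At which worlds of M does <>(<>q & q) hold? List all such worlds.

Let φ = <>(<>q & q). Evaluate φ at each world:
  w0 (successors {w1, w3}): φ is true.
  w1 (successors {w2, w3}): φ is true.
  w2 (successors {w0, w1, w2, w3, w4, w5, w6}): φ is true.
  w3 (successors {w4, w5}): φ is true.
  w4 (successors {w0, w3, w4}): φ is true.
  w5 (successors {w3, w6}): φ is true.
  w6 (successors {w0, w1, w6}): φ is false.
For instance, at w2:
  At w2: <>(<>q & q) requires <>q & q at some successor in {w0, w1, w2, w3, w4, w5, w6}.
    <>q & q holds at w3, so <>(<>q & q) is true at w2.
      At w3: <>q is true, q is true, so <>q & q is true.
Satisfying worlds: {w0, w1, w2, w3, w4, w5}

w0, w1, w2, w3, w4, w5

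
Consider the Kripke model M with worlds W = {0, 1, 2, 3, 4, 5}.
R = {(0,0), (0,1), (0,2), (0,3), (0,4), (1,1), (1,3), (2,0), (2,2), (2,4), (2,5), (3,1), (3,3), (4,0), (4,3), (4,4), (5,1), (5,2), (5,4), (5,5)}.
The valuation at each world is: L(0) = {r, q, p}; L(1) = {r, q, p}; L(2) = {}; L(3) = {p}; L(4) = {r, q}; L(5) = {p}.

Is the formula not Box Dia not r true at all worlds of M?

No

Let φ = not Box Dia not r. Evaluate φ at each world:
  0 (successors {0, 1, 2, 3, 4}): φ is false.
  1 (successors {1, 3}): φ is false.
  2 (successors {0, 2, 4, 5}): φ is false.
  3 (successors {1, 3}): φ is false.
  4 (successors {0, 3, 4}): φ is false.
  5 (successors {1, 2, 4, 5}): φ is false.
Detail at 0 (counterexample):
  At 0: Box Dia not r is true, so not Box Dia not r is false.
    At 0: Box Dia not r requires Dia not r at every successor {0, 1, 2, 3, 4}.
      At 0: Dia not r is true.
      At 1: Dia not r is true.
      At 2: Dia not r is true.
      At 3: Dia not r is true.
      At 4: Dia not r is true.
    So Box Dia not r is true at 0.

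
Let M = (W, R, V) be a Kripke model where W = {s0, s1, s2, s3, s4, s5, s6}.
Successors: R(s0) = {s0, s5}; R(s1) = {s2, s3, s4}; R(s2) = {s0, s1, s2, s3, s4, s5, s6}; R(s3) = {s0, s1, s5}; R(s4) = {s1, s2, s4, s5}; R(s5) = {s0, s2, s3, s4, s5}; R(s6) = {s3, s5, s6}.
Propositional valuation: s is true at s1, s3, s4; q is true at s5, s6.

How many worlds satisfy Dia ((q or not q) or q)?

Recall that Dia ψ holds at a world iff ψ holds at some accessible world.
Let φ = Dia ((q or not q) or q). Evaluate φ at each world:
  s0 (successors {s0, s5}): φ is true.
  s1 (successors {s2, s3, s4}): φ is true.
  s2 (successors {s0, s1, s2, s3, s4, s5, s6}): φ is true.
  s3 (successors {s0, s1, s5}): φ is true.
  s4 (successors {s1, s2, s4, s5}): φ is true.
  s5 (successors {s0, s2, s3, s4, s5}): φ is true.
  s6 (successors {s3, s5, s6}): φ is true.
For instance, at s6:
  At s6: Dia ((q or not q) or q) requires (q or not q) or q at some successor in {s3, s5, s6}.
    (q or not q) or q holds at s3, so Dia ((q or not q) or q) is true at s6.
Satisfying worlds: {s0, s1, s2, s3, s4, s5, s6}

7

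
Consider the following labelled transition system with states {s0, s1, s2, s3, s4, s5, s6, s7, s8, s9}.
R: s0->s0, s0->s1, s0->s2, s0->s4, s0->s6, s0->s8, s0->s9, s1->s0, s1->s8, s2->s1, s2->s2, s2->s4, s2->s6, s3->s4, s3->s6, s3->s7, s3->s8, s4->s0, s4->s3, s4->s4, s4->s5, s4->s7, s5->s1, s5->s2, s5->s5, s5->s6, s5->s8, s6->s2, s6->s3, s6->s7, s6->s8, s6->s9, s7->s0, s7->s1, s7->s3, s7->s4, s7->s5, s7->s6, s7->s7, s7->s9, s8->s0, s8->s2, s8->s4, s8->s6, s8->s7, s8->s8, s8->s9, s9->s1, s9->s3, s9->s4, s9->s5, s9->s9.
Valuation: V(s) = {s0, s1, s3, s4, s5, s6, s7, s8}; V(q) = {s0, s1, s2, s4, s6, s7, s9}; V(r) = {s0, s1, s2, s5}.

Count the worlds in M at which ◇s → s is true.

Recall that ◇ψ holds at a world iff ψ holds at some accessible world.
Let φ = ◇s → s. Evaluate φ at each world:
  s0 (successors {s0, s1, s2, s4, s6, s8, s9}): φ is true.
  s1 (successors {s0, s8}): φ is true.
  s2 (successors {s1, s2, s4, s6}): φ is false.
  s3 (successors {s4, s6, s7, s8}): φ is true.
  s4 (successors {s0, s3, s4, s5, s7}): φ is true.
  s5 (successors {s1, s2, s5, s6, s8}): φ is true.
  s6 (successors {s2, s3, s7, s8, s9}): φ is true.
  s7 (successors {s0, s1, s3, s4, s5, s6, s7, s9}): φ is true.
  s8 (successors {s0, s2, s4, s6, s7, s8, s9}): φ is true.
  s9 (successors {s1, s3, s4, s5, s9}): φ is false.
For instance, at s9:
  At s9: ◇s is true, s is false, so ◇s → s is false.
    At s9: ◇s requires s at some successor in {s1, s3, s4, s5, s9}.
      s holds at s1, so ◇s is true at s9.
Satisfying worlds: {s0, s1, s3, s4, s5, s6, s7, s8}

8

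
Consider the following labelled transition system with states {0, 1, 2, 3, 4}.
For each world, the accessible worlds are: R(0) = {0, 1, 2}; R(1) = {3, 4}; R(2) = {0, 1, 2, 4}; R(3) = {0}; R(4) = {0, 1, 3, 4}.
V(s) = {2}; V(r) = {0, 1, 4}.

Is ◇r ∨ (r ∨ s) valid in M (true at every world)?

Let φ = ◇r ∨ (r ∨ s). Evaluate φ at each world:
  0 (successors {0, 1, 2}): φ is true.
  1 (successors {3, 4}): φ is true.
  2 (successors {0, 1, 2, 4}): φ is true.
  3 (successors {0}): φ is true.
  4 (successors {0, 1, 3, 4}): φ is true.
For instance, at 4:
  At 4: ◇r is true, r ∨ s is true, so ◇r ∨ (r ∨ s) is true.
    At 4: ◇r requires r at some successor in {0, 1, 3, 4}.
      r holds at 0, so ◇r is true at 4.

Yes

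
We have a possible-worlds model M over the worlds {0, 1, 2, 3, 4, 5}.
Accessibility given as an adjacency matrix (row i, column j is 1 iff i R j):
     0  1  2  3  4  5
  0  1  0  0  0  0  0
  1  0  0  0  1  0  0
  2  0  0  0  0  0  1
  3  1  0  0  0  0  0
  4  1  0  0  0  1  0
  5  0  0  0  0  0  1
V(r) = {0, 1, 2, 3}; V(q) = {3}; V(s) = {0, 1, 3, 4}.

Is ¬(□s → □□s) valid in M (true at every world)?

Let φ = ¬(□s → □□s). Evaluate φ at each world:
  0 (successors {0}): φ is false.
  1 (successors {3}): φ is false.
  2 (successors {5}): φ is false.
  3 (successors {0}): φ is false.
  4 (successors {0, 4}): φ is false.
  5 (successors {5}): φ is false.
Detail at 0 (counterexample):
  At 0: □s → □□s is true, so ¬(□s → □□s) is false.
    At 0: □s is true, □□s is true, so □s → □□s is true.
      At 0: □s requires s at every successor {0}.
        At 0: s is true.
      So □s is true at 0.
      At 0: □□s requires □s at every successor {0}.
        At 0: □s is true.
      So □□s is true at 0.

No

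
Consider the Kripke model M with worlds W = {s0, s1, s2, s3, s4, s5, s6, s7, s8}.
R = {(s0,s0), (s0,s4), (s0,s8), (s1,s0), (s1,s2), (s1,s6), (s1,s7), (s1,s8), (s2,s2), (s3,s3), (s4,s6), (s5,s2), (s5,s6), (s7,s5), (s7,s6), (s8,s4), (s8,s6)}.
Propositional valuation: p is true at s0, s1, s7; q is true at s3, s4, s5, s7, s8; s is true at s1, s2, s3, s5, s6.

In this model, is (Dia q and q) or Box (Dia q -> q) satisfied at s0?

No

At s0: Dia q and q is false, Box (Dia q -> q) is false, so (Dia q and q) or Box (Dia q -> q) is false.
  At s0: Dia q is true, q is false, so Dia q and q is false.
    At s0: Dia q requires q at some successor in {s0, s4, s8}.
      q holds at s4, so Dia q is true at s0.
  At s0: Box (Dia q -> q) requires Dia q -> q at every successor {s0, s4, s8}.
    Dia q -> q fails at s0, so Box (Dia q -> q) is false at s0.
      At s0: Dia q is true, q is false, so Dia q -> q is false.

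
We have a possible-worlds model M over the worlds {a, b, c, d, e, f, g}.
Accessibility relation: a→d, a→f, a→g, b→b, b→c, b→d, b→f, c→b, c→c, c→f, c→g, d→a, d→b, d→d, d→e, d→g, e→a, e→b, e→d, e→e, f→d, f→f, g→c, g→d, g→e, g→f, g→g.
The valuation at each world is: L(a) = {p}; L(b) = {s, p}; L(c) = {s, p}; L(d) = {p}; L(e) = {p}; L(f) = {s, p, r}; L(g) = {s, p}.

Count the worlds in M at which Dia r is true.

5

Let φ = Dia r. Evaluate φ at each world:
  a (successors {d, f, g}): φ is true.
  b (successors {b, c, d, f}): φ is true.
  c (successors {b, c, f, g}): φ is true.
  d (successors {a, b, d, e, g}): φ is false.
  e (successors {a, b, d, e}): φ is false.
  f (successors {d, f}): φ is true.
  g (successors {c, d, e, f, g}): φ is true.
For instance, at e:
  At e: Dia r requires r at some successor in {a, b, d, e}.
    At a: r is false.
    At b: r is false.
    At d: r is false.
    At e: r is false.
  So Dia r is false at e.
Satisfying worlds: {a, b, c, f, g}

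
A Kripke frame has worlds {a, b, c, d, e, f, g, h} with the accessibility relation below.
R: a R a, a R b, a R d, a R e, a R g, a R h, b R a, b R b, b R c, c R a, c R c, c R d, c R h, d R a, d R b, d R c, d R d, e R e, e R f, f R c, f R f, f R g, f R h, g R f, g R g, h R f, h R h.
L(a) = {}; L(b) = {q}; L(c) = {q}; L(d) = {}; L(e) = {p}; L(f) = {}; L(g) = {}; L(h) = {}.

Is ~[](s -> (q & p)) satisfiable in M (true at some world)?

No

Recall that []ψ holds at a world iff ψ holds at every accessible world, and <>ψ holds iff ψ holds at some accessible world.
Let φ = ~[](s -> (q & p)). Evaluate φ at each world:
  a (successors {a, b, d, e, g, h}): φ is false.
  b (successors {a, b, c}): φ is false.
  c (successors {a, c, d, h}): φ is false.
  d (successors {a, b, c, d}): φ is false.
  e (successors {e, f}): φ is false.
  f (successors {c, f, g, h}): φ is false.
  g (successors {f, g}): φ is false.
  h (successors {f, h}): φ is false.
For instance, at b:
  At b: [](s -> (q & p)) is true, so ~[](s -> (q & p)) is false.
    At b: [](s -> (q & p)) requires s -> (q & p) at every successor {a, b, c}.
      At a: s -> (q & p) is true.
      At b: s -> (q & p) is true.
      At c: s -> (q & p) is true.
    So [](s -> (q & p)) is true at b.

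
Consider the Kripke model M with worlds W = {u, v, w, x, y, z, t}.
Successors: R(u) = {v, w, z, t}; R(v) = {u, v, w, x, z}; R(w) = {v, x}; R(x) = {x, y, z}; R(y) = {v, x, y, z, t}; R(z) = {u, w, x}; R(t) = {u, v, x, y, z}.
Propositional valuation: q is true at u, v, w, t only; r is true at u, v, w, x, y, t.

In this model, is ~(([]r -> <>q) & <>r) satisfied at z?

No

Recall that []ψ holds at a world iff ψ holds at every accessible world, and <>ψ holds iff ψ holds at some accessible world.
At z: ([]r -> <>q) & <>r is true, so ~(([]r -> <>q) & <>r) is false.
  At z: []r -> <>q is true, <>r is true, so ([]r -> <>q) & <>r is true.
    At z: []r is true, <>q is true, so []r -> <>q is true.
      At z: []r requires r at every successor {u, w, x}.
        At u: r is true.
        At w: r is true.
        At x: r is true.
      So []r is true at z.
      At z: <>q requires q at some successor in {u, w, x}.
        q holds at u, so <>q is true at z.
    At z: <>r requires r at some successor in {u, w, x}.
      r holds at u, so <>r is true at z.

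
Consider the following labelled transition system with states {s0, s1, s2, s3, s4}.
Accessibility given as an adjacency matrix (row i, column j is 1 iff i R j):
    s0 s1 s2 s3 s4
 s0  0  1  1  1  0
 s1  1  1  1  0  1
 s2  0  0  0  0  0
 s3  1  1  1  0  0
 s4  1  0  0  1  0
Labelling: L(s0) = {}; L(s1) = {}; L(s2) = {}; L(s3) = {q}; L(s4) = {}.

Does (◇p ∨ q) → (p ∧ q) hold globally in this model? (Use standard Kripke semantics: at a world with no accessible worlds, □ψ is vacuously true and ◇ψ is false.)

No

Recall that ◇ψ holds at a world iff ψ holds at some accessible world.
Let φ = (◇p ∨ q) → (p ∧ q). Evaluate φ at each world:
  s0 (successors {s1, s2, s3}): φ is true.
  s1 (successors {s0, s1, s2, s4}): φ is true.
  s2 (successors ∅): φ is true.
  s3 (successors {s0, s1, s2}): φ is false.
  s4 (successors {s0, s3}): φ is true.
Detail at s3 (counterexample):
  At s3: ◇p ∨ q is true, p ∧ q is false, so (◇p ∨ q) → (p ∧ q) is false.
    At s3: ◇p is false, q is true, so ◇p ∨ q is true.
      At s3: ◇p requires p at some successor in {s0, s1, s2}.
        At s0: p is false.
        At s1: p is false.
        At s2: p is false.
      So ◇p is false at s3.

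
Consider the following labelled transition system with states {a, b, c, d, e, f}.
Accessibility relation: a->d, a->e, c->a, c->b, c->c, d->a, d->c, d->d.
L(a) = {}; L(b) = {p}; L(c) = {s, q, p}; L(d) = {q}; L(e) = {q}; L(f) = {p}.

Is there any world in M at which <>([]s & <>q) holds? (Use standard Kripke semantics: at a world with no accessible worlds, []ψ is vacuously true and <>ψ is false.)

Let φ = <>([]s & <>q). Evaluate φ at each world:
  a (successors {d, e}): φ is false.
  b (successors ∅): φ is false.
  c (successors {a, b, c}): φ is false.
  d (successors {a, c, d}): φ is false.
  e (successors ∅): φ is false.
  f (successors ∅): φ is false.
For instance, at c:
  At c: <>([]s & <>q) requires []s & <>q at some successor in {a, b, c}.
    At a: []s & <>q is false.
    At b: []s & <>q is false.
    At c: []s & <>q is false.
  So <>([]s & <>q) is false at c.

No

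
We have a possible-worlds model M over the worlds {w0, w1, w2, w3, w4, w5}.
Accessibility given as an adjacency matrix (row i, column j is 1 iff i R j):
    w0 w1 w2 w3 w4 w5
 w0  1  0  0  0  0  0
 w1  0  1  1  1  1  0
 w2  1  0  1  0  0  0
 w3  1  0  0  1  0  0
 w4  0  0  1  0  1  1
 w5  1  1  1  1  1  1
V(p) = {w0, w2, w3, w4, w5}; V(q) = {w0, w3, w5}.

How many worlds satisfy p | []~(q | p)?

5

Let φ = p | []~(q | p). Evaluate φ at each world:
  w0 (successors {w0}): φ is true.
  w1 (successors {w1, w2, w3, w4}): φ is false.
  w2 (successors {w0, w2}): φ is true.
  w3 (successors {w0, w3}): φ is true.
  w4 (successors {w2, w4, w5}): φ is true.
  w5 (successors {w0, w1, w2, w3, w4, w5}): φ is true.
For instance, at w1:
  At w1: p is false, []~(q | p) is false, so p | []~(q | p) is false.
    At w1: []~(q | p) requires ~(q | p) at every successor {w1, w2, w3, w4}.
      ~(q | p) fails at w2, so []~(q | p) is false at w1.
Satisfying worlds: {w0, w2, w3, w4, w5}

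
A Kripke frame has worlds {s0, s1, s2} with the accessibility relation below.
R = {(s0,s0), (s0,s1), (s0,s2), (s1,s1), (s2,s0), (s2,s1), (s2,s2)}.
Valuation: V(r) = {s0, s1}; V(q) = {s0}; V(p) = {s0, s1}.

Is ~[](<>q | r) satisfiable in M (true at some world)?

Recall that []ψ holds at a world iff ψ holds at every accessible world, and <>ψ holds iff ψ holds at some accessible world.
Let φ = ~[](<>q | r). Evaluate φ at each world:
  s0 (successors {s0, s1, s2}): φ is false.
  s1 (successors {s1}): φ is false.
  s2 (successors {s0, s1, s2}): φ is false.
For instance, at s0:
  At s0: [](<>q | r) is true, so ~[](<>q | r) is false.
    At s0: [](<>q | r) requires <>q | r at every successor {s0, s1, s2}.
      At s0: <>q | r is true.
      At s1: <>q | r is true.
      At s2: <>q | r is true.
    So [](<>q | r) is true at s0.

No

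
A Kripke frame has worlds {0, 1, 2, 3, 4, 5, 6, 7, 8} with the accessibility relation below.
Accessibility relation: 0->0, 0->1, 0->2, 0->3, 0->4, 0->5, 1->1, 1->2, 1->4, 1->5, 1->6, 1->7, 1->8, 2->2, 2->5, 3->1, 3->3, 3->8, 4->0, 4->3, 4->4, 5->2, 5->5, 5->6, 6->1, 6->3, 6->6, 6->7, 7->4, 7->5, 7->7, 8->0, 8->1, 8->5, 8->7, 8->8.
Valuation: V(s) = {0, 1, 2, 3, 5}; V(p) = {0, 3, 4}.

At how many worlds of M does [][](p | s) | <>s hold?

Recall that []ψ holds at a world iff ψ holds at every accessible world, and <>ψ holds iff ψ holds at some accessible world.
Let φ = [][](p | s) | <>s. Evaluate φ at each world:
  0 (successors {0, 1, 2, 3, 4, 5}): φ is true.
  1 (successors {1, 2, 4, 5, 6, 7, 8}): φ is true.
  2 (successors {2, 5}): φ is true.
  3 (successors {1, 3, 8}): φ is true.
  4 (successors {0, 3, 4}): φ is true.
  5 (successors {2, 5, 6}): φ is true.
  6 (successors {1, 3, 6, 7}): φ is true.
  7 (successors {4, 5, 7}): φ is true.
  8 (successors {0, 1, 5, 7, 8}): φ is true.
For instance, at 4:
  At 4: [][](p | s) is false, <>s is true, so [][](p | s) | <>s is true.
    At 4: [][](p | s) requires [](p | s) at every successor {0, 3, 4}.
      [](p | s) fails at 3, so [][](p | s) is false at 4.
    At 4: <>s requires s at some successor in {0, 3, 4}.
      s holds at 0, so <>s is true at 4.
Satisfying worlds: {0, 1, 2, 3, 4, 5, 6, 7, 8}

9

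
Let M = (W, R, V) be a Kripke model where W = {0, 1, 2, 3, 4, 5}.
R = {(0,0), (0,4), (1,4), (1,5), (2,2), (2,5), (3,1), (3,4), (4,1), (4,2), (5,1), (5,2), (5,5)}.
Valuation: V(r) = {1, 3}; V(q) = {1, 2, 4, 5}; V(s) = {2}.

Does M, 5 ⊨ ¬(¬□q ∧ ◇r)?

Yes

Recall that □ψ holds at a world iff ψ holds at every accessible world, and ◇ψ holds iff ψ holds at some accessible world.
At 5: ¬□q ∧ ◇r is false, so ¬(¬□q ∧ ◇r) is true.
  At 5: ¬□q is false, ◇r is true, so ¬□q ∧ ◇r is false.
    At 5: □q is true, so ¬□q is false.
      At 5: □q requires q at every successor {1, 2, 5}.
        At 1: q is true.
        At 2: q is true.
        At 5: q is true.
      So □q is true at 5.
    At 5: ◇r requires r at some successor in {1, 2, 5}.
      r holds at 1, so ◇r is true at 5.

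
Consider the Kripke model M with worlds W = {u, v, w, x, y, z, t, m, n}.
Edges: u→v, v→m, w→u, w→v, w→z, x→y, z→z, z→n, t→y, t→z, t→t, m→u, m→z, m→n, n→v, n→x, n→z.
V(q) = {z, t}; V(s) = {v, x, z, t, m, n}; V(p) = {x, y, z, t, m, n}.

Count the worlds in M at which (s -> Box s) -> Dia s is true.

8

Let φ = (s -> Box s) -> Dia s. Evaluate φ at each world:
  u (successors {v}): φ is true.
  v (successors {m}): φ is true.
  w (successors {u, v, z}): φ is true.
  x (successors {y}): φ is true.
  y (successors ∅): φ is false.
  z (successors {z, n}): φ is true.
  t (successors {y, z, t}): φ is true.
  m (successors {u, z, n}): φ is true.
  n (successors {v, x, z}): φ is true.
For instance, at m:
  At m: s -> Box s is false, Dia s is true, so (s -> Box s) -> Dia s is true.
    At m: s is true, Box s is false, so s -> Box s is false.
      At m: Box s requires s at every successor {u, z, n}.
        s fails at u, so Box s is false at m.
    At m: Dia s requires s at some successor in {u, z, n}.
      s holds at z, so Dia s is true at m.
Satisfying worlds: {u, v, w, x, z, t, m, n}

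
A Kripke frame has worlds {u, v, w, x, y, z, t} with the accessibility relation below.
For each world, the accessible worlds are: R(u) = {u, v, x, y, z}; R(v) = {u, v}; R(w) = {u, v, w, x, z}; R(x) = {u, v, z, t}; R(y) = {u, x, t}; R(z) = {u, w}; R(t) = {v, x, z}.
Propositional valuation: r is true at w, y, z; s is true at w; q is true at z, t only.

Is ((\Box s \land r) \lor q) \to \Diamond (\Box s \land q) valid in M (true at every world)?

Let φ = ((\Box s \land r) \lor q) \to \Diamond (\Box s \land q). Evaluate φ at each world:
  u (successors {u, v, x, y, z}): φ is true.
  v (successors {u, v}): φ is true.
  w (successors {u, v, w, x, z}): φ is true.
  x (successors {u, v, z, t}): φ is true.
  y (successors {u, x, t}): φ is true.
  z (successors {u, w}): φ is false.
  t (successors {v, x, z}): φ is false.
Detail at z (counterexample):
  At z: (\Box s \land r) \lor q is true, \Diamond (\Box s \land q) is false, so ((\Box s \land r) \lor q) \to \Diamond (\Box s \land q) is false.
    At z: \Box s \land r is false, q is true, so (\Box s \land r) \lor q is true.
      At z: \Box s is false, r is true, so \Box s \land r is false.
    At z: \Diamond (\Box s \land q) requires \Box s \land q at some successor in {u, w}.
      At u: \Box s \land q is false.
      At w: \Box s \land q is false.
    So \Diamond (\Box s \land q) is false at z.

No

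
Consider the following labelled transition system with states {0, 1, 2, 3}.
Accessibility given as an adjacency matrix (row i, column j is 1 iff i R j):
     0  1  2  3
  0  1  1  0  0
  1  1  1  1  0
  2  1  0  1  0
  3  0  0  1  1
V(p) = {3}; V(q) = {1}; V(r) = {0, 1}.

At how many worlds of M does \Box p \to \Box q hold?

Recall that \Box ψ holds at a world iff ψ holds at every accessible world, and \Diamond ψ holds iff ψ holds at some accessible world.
Let φ = \Box p \to \Box q. Evaluate φ at each world:
  0 (successors {0, 1}): φ is true.
  1 (successors {0, 1, 2}): φ is true.
  2 (successors {0, 2}): φ is true.
  3 (successors {2, 3}): φ is true.
For instance, at 3:
  At 3: \Box p is false, \Box q is false, so \Box p \to \Box q is true.
    At 3: \Box p requires p at every successor {2, 3}.
      p fails at 2, so \Box p is false at 3.
    At 3: \Box q requires q at every successor {2, 3}.
      q fails at 2, so \Box q is false at 3.
Satisfying worlds: {0, 1, 2, 3}

4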